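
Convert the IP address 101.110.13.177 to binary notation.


101 = 01100101
110 = 01101110
13 = 00001101
177 = 10110001
Binary: 01100101.01101110.00001101.10110001


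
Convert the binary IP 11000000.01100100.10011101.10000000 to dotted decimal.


11000000 = 192
01100100 = 100
10011101 = 157
10000000 = 128
IP: 192.100.157.128


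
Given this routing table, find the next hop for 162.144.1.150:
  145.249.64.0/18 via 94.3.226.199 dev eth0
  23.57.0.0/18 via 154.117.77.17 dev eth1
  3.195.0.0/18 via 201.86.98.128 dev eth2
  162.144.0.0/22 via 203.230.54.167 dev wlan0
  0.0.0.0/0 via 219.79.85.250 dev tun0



Longest prefix match for 162.144.1.150:
  /18 145.249.64.0: no
  /18 23.57.0.0: no
  /18 3.195.0.0: no
  /22 162.144.0.0: MATCH
  /0 0.0.0.0: MATCH
Selected: next-hop 203.230.54.167 via wlan0 (matched /22)


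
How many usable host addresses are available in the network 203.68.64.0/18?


Host bits = 32 - 18 = 14
Total addresses = 2^14 = 16384
Usable = total - 2 (network and broadcast)
Usable hosts: 16382


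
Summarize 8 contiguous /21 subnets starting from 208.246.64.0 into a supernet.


Original prefix: /21
Number of subnets: 8 = 2^3
New prefix = 21 - 3 = 18
Supernet: 208.246.64.0/18


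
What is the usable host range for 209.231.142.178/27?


Network: 209.231.142.160
Broadcast: 209.231.142.191
First usable = network + 1
Last usable = broadcast - 1
Range: 209.231.142.161 to 209.231.142.190


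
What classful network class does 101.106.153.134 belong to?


First octet: 101
Binary: 01100101
0xxxxxxx -> Class A (1-126)
Class A, default mask 255.0.0.0 (/8)


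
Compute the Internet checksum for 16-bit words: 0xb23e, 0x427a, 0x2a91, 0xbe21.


Sum all words (with carry folding):
+ 0xb23e = 0xb23e
+ 0x427a = 0xf4b8
+ 0x2a91 = 0x1f4a
+ 0xbe21 = 0xdd6b
One's complement: ~0xdd6b
Checksum = 0x2294


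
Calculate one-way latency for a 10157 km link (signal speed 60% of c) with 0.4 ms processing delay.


Speed = 0.6 * 3e5 km/s = 180000 km/s
Propagation delay = 10157 / 180000 = 0.0564 s = 56.4278 ms
Processing delay = 0.4 ms
Total one-way latency = 56.8278 ms


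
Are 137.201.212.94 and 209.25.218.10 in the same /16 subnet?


Mask: 255.255.0.0
137.201.212.94 AND mask = 137.201.0.0
209.25.218.10 AND mask = 209.25.0.0
No, different subnets (137.201.0.0 vs 209.25.0.0)


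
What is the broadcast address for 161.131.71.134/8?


Network: 161.0.0.0/8
Host bits = 24
Set all host bits to 1:
Broadcast: 161.255.255.255


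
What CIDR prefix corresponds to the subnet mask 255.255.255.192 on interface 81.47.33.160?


Binary: 11111111.11111111.11111111.11000000
Count leading 1s
Prefix: /26


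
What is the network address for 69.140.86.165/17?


IP:   01000101.10001100.01010110.10100101
Mask: 11111111.11111111.10000000.00000000
AND operation:
Net:  01000101.10001100.00000000.00000000
Network: 69.140.0.0/17


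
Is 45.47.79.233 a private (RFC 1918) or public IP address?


RFC 1918 private ranges:
  10.0.0.0/8 (10.0.0.0 - 10.255.255.255)
  172.16.0.0/12 (172.16.0.0 - 172.31.255.255)
  192.168.0.0/16 (192.168.0.0 - 192.168.255.255)
Public (not in any RFC 1918 range)


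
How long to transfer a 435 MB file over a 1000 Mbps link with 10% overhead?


Effective throughput = 1000 * (1 - 10/100) = 900 Mbps
File size in Mb = 435 * 8 = 3480 Mb
Time = 3480 / 900
Time = 3.8667 seconds


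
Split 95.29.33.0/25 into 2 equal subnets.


New prefix = 25 + 1 = 26
Each subnet has 64 addresses
  95.29.33.0/26
  95.29.33.64/26
Subnets: 95.29.33.0/26, 95.29.33.64/26


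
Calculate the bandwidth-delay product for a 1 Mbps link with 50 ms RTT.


BDP = bandwidth * RTT
= 1 Mbps * 50 ms
= 1 * 1e6 * 50 / 1000 bits
= 50000 bits
= 6250 bytes
= 6.1035 KB
BDP = 50000 bits (6250 bytes)


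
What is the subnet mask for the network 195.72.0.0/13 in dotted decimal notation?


/13 means 13 network bits, 19 host bits
Binary: 11111111111110000000000000000000
Mask: 255.248.0.0


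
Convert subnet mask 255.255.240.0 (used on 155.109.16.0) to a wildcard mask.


Subnet mask: 255.255.240.0
Wildcard = 255.255.255.255 - subnet mask
255 - 255 = 0
255 - 255 = 0
255 - 240 = 15
255 - 0 = 255
Wildcard: 0.0.15.255


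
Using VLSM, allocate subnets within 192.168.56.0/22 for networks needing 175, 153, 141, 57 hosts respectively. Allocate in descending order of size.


175 hosts -> /24 (254 usable): 192.168.56.0/24
153 hosts -> /24 (254 usable): 192.168.57.0/24
141 hosts -> /24 (254 usable): 192.168.58.0/24
57 hosts -> /26 (62 usable): 192.168.59.0/26
Allocation: 192.168.56.0/24 (175 hosts, 254 usable); 192.168.57.0/24 (153 hosts, 254 usable); 192.168.58.0/24 (141 hosts, 254 usable); 192.168.59.0/26 (57 hosts, 62 usable)


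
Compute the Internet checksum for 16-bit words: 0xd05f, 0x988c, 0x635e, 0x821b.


Sum all words (with carry folding):
+ 0xd05f = 0xd05f
+ 0x988c = 0x68ec
+ 0x635e = 0xcc4a
+ 0x821b = 0x4e66
One's complement: ~0x4e66
Checksum = 0xb199


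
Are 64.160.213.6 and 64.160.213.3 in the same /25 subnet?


Mask: 255.255.255.128
64.160.213.6 AND mask = 64.160.213.0
64.160.213.3 AND mask = 64.160.213.0
Yes, same subnet (64.160.213.0)


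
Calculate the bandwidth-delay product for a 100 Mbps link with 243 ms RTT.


BDP = bandwidth * RTT
= 100 Mbps * 243 ms
= 100 * 1e6 * 243 / 1000 bits
= 24300000 bits
= 3037500 bytes
= 2966.3086 KB
BDP = 24300000 bits (3037500 bytes)


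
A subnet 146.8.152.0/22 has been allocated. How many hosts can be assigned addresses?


Host bits = 32 - 22 = 10
Total addresses = 2^10 = 1024
Usable = total - 2 (network and broadcast)
Usable hosts: 1022


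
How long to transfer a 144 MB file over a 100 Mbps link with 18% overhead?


Effective throughput = 100 * (1 - 18/100) = 82 Mbps
File size in Mb = 144 * 8 = 1152 Mb
Time = 1152 / 82
Time = 14.0488 seconds


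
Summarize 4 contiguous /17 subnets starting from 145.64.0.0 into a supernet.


Original prefix: /17
Number of subnets: 4 = 2^2
New prefix = 17 - 2 = 15
Supernet: 145.64.0.0/15


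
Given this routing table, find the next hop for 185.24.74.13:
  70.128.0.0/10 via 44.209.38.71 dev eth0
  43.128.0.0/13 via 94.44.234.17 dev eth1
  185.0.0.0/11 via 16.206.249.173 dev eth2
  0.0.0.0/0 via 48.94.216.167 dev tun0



Longest prefix match for 185.24.74.13:
  /10 70.128.0.0: no
  /13 43.128.0.0: no
  /11 185.0.0.0: MATCH
  /0 0.0.0.0: MATCH
Selected: next-hop 16.206.249.173 via eth2 (matched /11)


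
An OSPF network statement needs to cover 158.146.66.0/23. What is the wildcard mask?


Subnet mask: 255.255.254.0
Wildcard = 255.255.255.255 - subnet mask
255 - 255 = 0
255 - 255 = 0
255 - 254 = 1
255 - 0 = 255
Wildcard: 0.0.1.255


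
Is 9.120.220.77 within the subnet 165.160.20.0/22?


Subnet network: 165.160.20.0
Test IP AND mask: 9.120.220.0
No, 9.120.220.77 is not in 165.160.20.0/22


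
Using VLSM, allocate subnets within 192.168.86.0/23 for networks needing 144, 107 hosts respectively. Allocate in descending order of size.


144 hosts -> /24 (254 usable): 192.168.86.0/24
107 hosts -> /25 (126 usable): 192.168.87.0/25
Allocation: 192.168.86.0/24 (144 hosts, 254 usable); 192.168.87.0/25 (107 hosts, 126 usable)


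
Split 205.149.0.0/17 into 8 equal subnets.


New prefix = 17 + 3 = 20
Each subnet has 4096 addresses
  205.149.0.0/20
  205.149.16.0/20
  205.149.32.0/20
  205.149.48.0/20
  205.149.64.0/20
  205.149.80.0/20
  205.149.96.0/20
  205.149.112.0/20
Subnets: 205.149.0.0/20, 205.149.16.0/20, 205.149.32.0/20, 205.149.48.0/20, 205.149.64.0/20, 205.149.80.0/20, 205.149.96.0/20, 205.149.112.0/20


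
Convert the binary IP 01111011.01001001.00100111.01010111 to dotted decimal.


01111011 = 123
01001001 = 73
00100111 = 39
01010111 = 87
IP: 123.73.39.87


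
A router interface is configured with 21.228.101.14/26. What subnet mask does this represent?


/26 means 26 network bits, 6 host bits
Binary: 11111111111111111111111111000000
Mask: 255.255.255.192


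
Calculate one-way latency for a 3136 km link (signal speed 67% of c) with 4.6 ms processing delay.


Speed = 0.67 * 3e5 km/s = 201000 km/s
Propagation delay = 3136 / 201000 = 0.0156 s = 15.602 ms
Processing delay = 4.6 ms
Total one-way latency = 20.202 ms


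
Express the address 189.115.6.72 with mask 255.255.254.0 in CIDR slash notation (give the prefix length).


Binary: 11111111.11111111.11111110.00000000
Count leading 1s
Prefix: /23


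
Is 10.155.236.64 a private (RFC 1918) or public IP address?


RFC 1918 private ranges:
  10.0.0.0/8 (10.0.0.0 - 10.255.255.255)
  172.16.0.0/12 (172.16.0.0 - 172.31.255.255)
  192.168.0.0/16 (192.168.0.0 - 192.168.255.255)
Private (in 10.0.0.0/8)


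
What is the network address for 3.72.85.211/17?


IP:   00000011.01001000.01010101.11010011
Mask: 11111111.11111111.10000000.00000000
AND operation:
Net:  00000011.01001000.00000000.00000000
Network: 3.72.0.0/17


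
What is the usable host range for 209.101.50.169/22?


Network: 209.101.48.0
Broadcast: 209.101.51.255
First usable = network + 1
Last usable = broadcast - 1
Range: 209.101.48.1 to 209.101.51.254


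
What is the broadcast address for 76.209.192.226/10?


Network: 76.192.0.0/10
Host bits = 22
Set all host bits to 1:
Broadcast: 76.255.255.255


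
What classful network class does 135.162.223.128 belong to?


First octet: 135
Binary: 10000111
10xxxxxx -> Class B (128-191)
Class B, default mask 255.255.0.0 (/16)


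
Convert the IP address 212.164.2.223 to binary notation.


212 = 11010100
164 = 10100100
2 = 00000010
223 = 11011111
Binary: 11010100.10100100.00000010.11011111


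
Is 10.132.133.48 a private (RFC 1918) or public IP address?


RFC 1918 private ranges:
  10.0.0.0/8 (10.0.0.0 - 10.255.255.255)
  172.16.0.0/12 (172.16.0.0 - 172.31.255.255)
  192.168.0.0/16 (192.168.0.0 - 192.168.255.255)
Private (in 10.0.0.0/8)


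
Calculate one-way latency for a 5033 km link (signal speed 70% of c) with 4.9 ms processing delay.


Speed = 0.7 * 3e5 km/s = 210000 km/s
Propagation delay = 5033 / 210000 = 0.024 s = 23.9667 ms
Processing delay = 4.9 ms
Total one-way latency = 28.8667 ms


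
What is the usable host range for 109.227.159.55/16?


Network: 109.227.0.0
Broadcast: 109.227.255.255
First usable = network + 1
Last usable = broadcast - 1
Range: 109.227.0.1 to 109.227.255.254


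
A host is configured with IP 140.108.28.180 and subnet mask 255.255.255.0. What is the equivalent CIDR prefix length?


Binary: 11111111.11111111.11111111.00000000
Count leading 1s
Prefix: /24


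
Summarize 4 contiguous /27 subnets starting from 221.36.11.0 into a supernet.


Original prefix: /27
Number of subnets: 4 = 2^2
New prefix = 27 - 2 = 25
Supernet: 221.36.11.0/25


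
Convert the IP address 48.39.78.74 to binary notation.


48 = 00110000
39 = 00100111
78 = 01001110
74 = 01001010
Binary: 00110000.00100111.01001110.01001010


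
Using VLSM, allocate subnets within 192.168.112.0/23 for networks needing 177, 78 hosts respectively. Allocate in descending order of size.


177 hosts -> /24 (254 usable): 192.168.112.0/24
78 hosts -> /25 (126 usable): 192.168.113.0/25
Allocation: 192.168.112.0/24 (177 hosts, 254 usable); 192.168.113.0/25 (78 hosts, 126 usable)


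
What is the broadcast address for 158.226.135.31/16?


Network: 158.226.0.0/16
Host bits = 16
Set all host bits to 1:
Broadcast: 158.226.255.255


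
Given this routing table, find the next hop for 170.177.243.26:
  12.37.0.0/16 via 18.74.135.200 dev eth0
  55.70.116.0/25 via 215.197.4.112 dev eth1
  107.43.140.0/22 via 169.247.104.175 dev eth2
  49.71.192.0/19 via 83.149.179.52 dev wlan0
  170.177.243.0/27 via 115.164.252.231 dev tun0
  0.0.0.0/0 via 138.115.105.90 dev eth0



Longest prefix match for 170.177.243.26:
  /16 12.37.0.0: no
  /25 55.70.116.0: no
  /22 107.43.140.0: no
  /19 49.71.192.0: no
  /27 170.177.243.0: MATCH
  /0 0.0.0.0: MATCH
Selected: next-hop 115.164.252.231 via tun0 (matched /27)


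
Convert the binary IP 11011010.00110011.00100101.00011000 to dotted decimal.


11011010 = 218
00110011 = 51
00100101 = 37
00011000 = 24
IP: 218.51.37.24


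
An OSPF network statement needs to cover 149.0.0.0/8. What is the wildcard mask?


Subnet mask: 255.0.0.0
Wildcard = 255.255.255.255 - subnet mask
255 - 255 = 0
255 - 0 = 255
255 - 0 = 255
255 - 0 = 255
Wildcard: 0.255.255.255


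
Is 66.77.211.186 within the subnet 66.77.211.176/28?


Subnet network: 66.77.211.176
Test IP AND mask: 66.77.211.176
Yes, 66.77.211.186 is in 66.77.211.176/28


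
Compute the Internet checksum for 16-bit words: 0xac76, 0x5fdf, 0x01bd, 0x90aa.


Sum all words (with carry folding):
+ 0xac76 = 0xac76
+ 0x5fdf = 0x0c56
+ 0x01bd = 0x0e13
+ 0x90aa = 0x9ebd
One's complement: ~0x9ebd
Checksum = 0x6142


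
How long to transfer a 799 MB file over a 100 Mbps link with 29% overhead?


Effective throughput = 100 * (1 - 29/100) = 71 Mbps
File size in Mb = 799 * 8 = 6392 Mb
Time = 6392 / 71
Time = 90.0282 seconds


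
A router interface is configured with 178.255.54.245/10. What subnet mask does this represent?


/10 means 10 network bits, 22 host bits
Binary: 11111111110000000000000000000000
Mask: 255.192.0.0


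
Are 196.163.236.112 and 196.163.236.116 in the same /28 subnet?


Mask: 255.255.255.240
196.163.236.112 AND mask = 196.163.236.112
196.163.236.116 AND mask = 196.163.236.112
Yes, same subnet (196.163.236.112)


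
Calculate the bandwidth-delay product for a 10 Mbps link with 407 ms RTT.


BDP = bandwidth * RTT
= 10 Mbps * 407 ms
= 10 * 1e6 * 407 / 1000 bits
= 4070000 bits
= 508750 bytes
= 496.8262 KB
BDP = 4070000 bits (508750 bytes)


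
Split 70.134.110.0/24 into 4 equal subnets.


New prefix = 24 + 2 = 26
Each subnet has 64 addresses
  70.134.110.0/26
  70.134.110.64/26
  70.134.110.128/26
  70.134.110.192/26
Subnets: 70.134.110.0/26, 70.134.110.64/26, 70.134.110.128/26, 70.134.110.192/26


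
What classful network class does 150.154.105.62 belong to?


First octet: 150
Binary: 10010110
10xxxxxx -> Class B (128-191)
Class B, default mask 255.255.0.0 (/16)


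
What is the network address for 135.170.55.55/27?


IP:   10000111.10101010.00110111.00110111
Mask: 11111111.11111111.11111111.11100000
AND operation:
Net:  10000111.10101010.00110111.00100000
Network: 135.170.55.32/27


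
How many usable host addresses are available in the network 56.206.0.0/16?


Host bits = 32 - 16 = 16
Total addresses = 2^16 = 65536
Usable = total - 2 (network and broadcast)
Usable hosts: 65534


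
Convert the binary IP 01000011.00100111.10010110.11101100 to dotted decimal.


01000011 = 67
00100111 = 39
10010110 = 150
11101100 = 236
IP: 67.39.150.236


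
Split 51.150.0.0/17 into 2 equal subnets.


New prefix = 17 + 1 = 18
Each subnet has 16384 addresses
  51.150.0.0/18
  51.150.64.0/18
Subnets: 51.150.0.0/18, 51.150.64.0/18


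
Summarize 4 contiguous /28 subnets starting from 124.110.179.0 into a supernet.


Original prefix: /28
Number of subnets: 4 = 2^2
New prefix = 28 - 2 = 26
Supernet: 124.110.179.0/26


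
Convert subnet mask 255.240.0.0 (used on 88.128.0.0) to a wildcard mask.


Subnet mask: 255.240.0.0
Wildcard = 255.255.255.255 - subnet mask
255 - 255 = 0
255 - 240 = 15
255 - 0 = 255
255 - 0 = 255
Wildcard: 0.15.255.255


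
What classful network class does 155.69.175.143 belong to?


First octet: 155
Binary: 10011011
10xxxxxx -> Class B (128-191)
Class B, default mask 255.255.0.0 (/16)


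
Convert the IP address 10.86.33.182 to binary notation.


10 = 00001010
86 = 01010110
33 = 00100001
182 = 10110110
Binary: 00001010.01010110.00100001.10110110


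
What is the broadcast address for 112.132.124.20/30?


Network: 112.132.124.20/30
Host bits = 2
Set all host bits to 1:
Broadcast: 112.132.124.23


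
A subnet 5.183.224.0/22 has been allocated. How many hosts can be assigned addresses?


Host bits = 32 - 22 = 10
Total addresses = 2^10 = 1024
Usable = total - 2 (network and broadcast)
Usable hosts: 1022


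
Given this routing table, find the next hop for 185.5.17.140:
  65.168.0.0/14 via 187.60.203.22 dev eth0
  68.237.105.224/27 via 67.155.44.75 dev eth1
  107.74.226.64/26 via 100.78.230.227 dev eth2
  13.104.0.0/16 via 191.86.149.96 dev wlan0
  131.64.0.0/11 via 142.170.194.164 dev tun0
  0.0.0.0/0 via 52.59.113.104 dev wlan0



Longest prefix match for 185.5.17.140:
  /14 65.168.0.0: no
  /27 68.237.105.224: no
  /26 107.74.226.64: no
  /16 13.104.0.0: no
  /11 131.64.0.0: no
  /0 0.0.0.0: MATCH
Selected: next-hop 52.59.113.104 via wlan0 (matched /0)


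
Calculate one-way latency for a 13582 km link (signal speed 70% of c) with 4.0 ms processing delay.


Speed = 0.7 * 3e5 km/s = 210000 km/s
Propagation delay = 13582 / 210000 = 0.0647 s = 64.6762 ms
Processing delay = 4.0 ms
Total one-way latency = 68.6762 ms


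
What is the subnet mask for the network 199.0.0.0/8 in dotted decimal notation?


/8 means 8 network bits, 24 host bits
Binary: 11111111000000000000000000000000
Mask: 255.0.0.0


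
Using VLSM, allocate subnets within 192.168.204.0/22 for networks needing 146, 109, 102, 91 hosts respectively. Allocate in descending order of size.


146 hosts -> /24 (254 usable): 192.168.204.0/24
109 hosts -> /25 (126 usable): 192.168.205.0/25
102 hosts -> /25 (126 usable): 192.168.205.128/25
91 hosts -> /25 (126 usable): 192.168.206.0/25
Allocation: 192.168.204.0/24 (146 hosts, 254 usable); 192.168.205.0/25 (109 hosts, 126 usable); 192.168.205.128/25 (102 hosts, 126 usable); 192.168.206.0/25 (91 hosts, 126 usable)


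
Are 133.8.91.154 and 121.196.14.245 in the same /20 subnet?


Mask: 255.255.240.0
133.8.91.154 AND mask = 133.8.80.0
121.196.14.245 AND mask = 121.196.0.0
No, different subnets (133.8.80.0 vs 121.196.0.0)


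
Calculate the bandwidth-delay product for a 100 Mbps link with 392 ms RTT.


BDP = bandwidth * RTT
= 100 Mbps * 392 ms
= 100 * 1e6 * 392 / 1000 bits
= 39200000 bits
= 4900000 bytes
= 4785.1562 KB
BDP = 39200000 bits (4900000 bytes)


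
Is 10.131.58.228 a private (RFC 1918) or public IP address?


RFC 1918 private ranges:
  10.0.0.0/8 (10.0.0.0 - 10.255.255.255)
  172.16.0.0/12 (172.16.0.0 - 172.31.255.255)
  192.168.0.0/16 (192.168.0.0 - 192.168.255.255)
Private (in 10.0.0.0/8)


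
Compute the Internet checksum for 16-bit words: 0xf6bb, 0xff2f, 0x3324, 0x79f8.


Sum all words (with carry folding):
+ 0xf6bb = 0xf6bb
+ 0xff2f = 0xf5eb
+ 0x3324 = 0x2910
+ 0x79f8 = 0xa308
One's complement: ~0xa308
Checksum = 0x5cf7


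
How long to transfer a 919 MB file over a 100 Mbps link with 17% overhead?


Effective throughput = 100 * (1 - 17/100) = 83 Mbps
File size in Mb = 919 * 8 = 7352 Mb
Time = 7352 / 83
Time = 88.5783 seconds


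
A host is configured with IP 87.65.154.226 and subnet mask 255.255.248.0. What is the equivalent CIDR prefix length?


Binary: 11111111.11111111.11111000.00000000
Count leading 1s
Prefix: /21


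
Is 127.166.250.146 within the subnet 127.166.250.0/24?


Subnet network: 127.166.250.0
Test IP AND mask: 127.166.250.0
Yes, 127.166.250.146 is in 127.166.250.0/24


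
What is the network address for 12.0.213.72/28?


IP:   00001100.00000000.11010101.01001000
Mask: 11111111.11111111.11111111.11110000
AND operation:
Net:  00001100.00000000.11010101.01000000
Network: 12.0.213.64/28


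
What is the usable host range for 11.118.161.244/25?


Network: 11.118.161.128
Broadcast: 11.118.161.255
First usable = network + 1
Last usable = broadcast - 1
Range: 11.118.161.129 to 11.118.161.254


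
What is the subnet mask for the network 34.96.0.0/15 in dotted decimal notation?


/15 means 15 network bits, 17 host bits
Binary: 11111111111111100000000000000000
Mask: 255.254.0.0


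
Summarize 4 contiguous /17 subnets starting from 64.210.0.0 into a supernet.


Original prefix: /17
Number of subnets: 4 = 2^2
New prefix = 17 - 2 = 15
Supernet: 64.210.0.0/15


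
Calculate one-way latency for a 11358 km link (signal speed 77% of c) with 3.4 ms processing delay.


Speed = 0.77 * 3e5 km/s = 231000 km/s
Propagation delay = 11358 / 231000 = 0.0492 s = 49.1688 ms
Processing delay = 3.4 ms
Total one-way latency = 52.5688 ms


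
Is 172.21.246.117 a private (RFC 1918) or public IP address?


RFC 1918 private ranges:
  10.0.0.0/8 (10.0.0.0 - 10.255.255.255)
  172.16.0.0/12 (172.16.0.0 - 172.31.255.255)
  192.168.0.0/16 (192.168.0.0 - 192.168.255.255)
Private (in 172.16.0.0/12)


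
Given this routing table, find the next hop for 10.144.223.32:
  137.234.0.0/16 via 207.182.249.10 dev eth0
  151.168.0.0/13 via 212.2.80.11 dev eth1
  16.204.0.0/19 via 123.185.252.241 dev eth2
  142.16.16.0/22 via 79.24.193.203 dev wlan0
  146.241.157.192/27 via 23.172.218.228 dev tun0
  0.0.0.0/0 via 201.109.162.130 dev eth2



Longest prefix match for 10.144.223.32:
  /16 137.234.0.0: no
  /13 151.168.0.0: no
  /19 16.204.0.0: no
  /22 142.16.16.0: no
  /27 146.241.157.192: no
  /0 0.0.0.0: MATCH
Selected: next-hop 201.109.162.130 via eth2 (matched /0)


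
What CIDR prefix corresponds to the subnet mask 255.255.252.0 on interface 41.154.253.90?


Binary: 11111111.11111111.11111100.00000000
Count leading 1s
Prefix: /22


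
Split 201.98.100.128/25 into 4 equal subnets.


New prefix = 25 + 2 = 27
Each subnet has 32 addresses
  201.98.100.128/27
  201.98.100.160/27
  201.98.100.192/27
  201.98.100.224/27
Subnets: 201.98.100.128/27, 201.98.100.160/27, 201.98.100.192/27, 201.98.100.224/27


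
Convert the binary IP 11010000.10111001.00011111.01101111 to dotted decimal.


11010000 = 208
10111001 = 185
00011111 = 31
01101111 = 111
IP: 208.185.31.111


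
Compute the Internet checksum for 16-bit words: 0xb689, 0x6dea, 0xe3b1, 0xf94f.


Sum all words (with carry folding):
+ 0xb689 = 0xb689
+ 0x6dea = 0x2474
+ 0xe3b1 = 0x0826
+ 0xf94f = 0x0176
One's complement: ~0x0176
Checksum = 0xfe89


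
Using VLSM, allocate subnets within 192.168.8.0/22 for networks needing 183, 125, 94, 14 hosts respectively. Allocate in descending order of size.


183 hosts -> /24 (254 usable): 192.168.8.0/24
125 hosts -> /25 (126 usable): 192.168.9.0/25
94 hosts -> /25 (126 usable): 192.168.9.128/25
14 hosts -> /28 (14 usable): 192.168.10.0/28
Allocation: 192.168.8.0/24 (183 hosts, 254 usable); 192.168.9.0/25 (125 hosts, 126 usable); 192.168.9.128/25 (94 hosts, 126 usable); 192.168.10.0/28 (14 hosts, 14 usable)


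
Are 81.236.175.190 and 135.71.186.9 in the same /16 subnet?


Mask: 255.255.0.0
81.236.175.190 AND mask = 81.236.0.0
135.71.186.9 AND mask = 135.71.0.0
No, different subnets (81.236.0.0 vs 135.71.0.0)


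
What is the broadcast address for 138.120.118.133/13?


Network: 138.120.0.0/13
Host bits = 19
Set all host bits to 1:
Broadcast: 138.127.255.255


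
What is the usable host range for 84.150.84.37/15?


Network: 84.150.0.0
Broadcast: 84.151.255.255
First usable = network + 1
Last usable = broadcast - 1
Range: 84.150.0.1 to 84.151.255.254


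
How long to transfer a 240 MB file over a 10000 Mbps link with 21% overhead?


Effective throughput = 10000 * (1 - 21/100) = 7900 Mbps
File size in Mb = 240 * 8 = 1920 Mb
Time = 1920 / 7900
Time = 0.243 seconds


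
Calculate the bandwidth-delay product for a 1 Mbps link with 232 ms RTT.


BDP = bandwidth * RTT
= 1 Mbps * 232 ms
= 1 * 1e6 * 232 / 1000 bits
= 232000 bits
= 29000 bytes
= 28.3203 KB
BDP = 232000 bits (29000 bytes)


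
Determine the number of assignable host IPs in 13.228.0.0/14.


Host bits = 32 - 14 = 18
Total addresses = 2^18 = 262144
Usable = total - 2 (network and broadcast)
Usable hosts: 262142


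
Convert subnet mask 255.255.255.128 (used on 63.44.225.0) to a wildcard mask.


Subnet mask: 255.255.255.128
Wildcard = 255.255.255.255 - subnet mask
255 - 255 = 0
255 - 255 = 0
255 - 255 = 0
255 - 128 = 127
Wildcard: 0.0.0.127


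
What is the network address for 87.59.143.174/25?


IP:   01010111.00111011.10001111.10101110
Mask: 11111111.11111111.11111111.10000000
AND operation:
Net:  01010111.00111011.10001111.10000000
Network: 87.59.143.128/25


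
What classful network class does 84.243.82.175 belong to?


First octet: 84
Binary: 01010100
0xxxxxxx -> Class A (1-126)
Class A, default mask 255.0.0.0 (/8)


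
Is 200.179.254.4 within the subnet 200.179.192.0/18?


Subnet network: 200.179.192.0
Test IP AND mask: 200.179.192.0
Yes, 200.179.254.4 is in 200.179.192.0/18


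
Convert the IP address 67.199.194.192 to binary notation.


67 = 01000011
199 = 11000111
194 = 11000010
192 = 11000000
Binary: 01000011.11000111.11000010.11000000


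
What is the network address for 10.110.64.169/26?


IP:   00001010.01101110.01000000.10101001
Mask: 11111111.11111111.11111111.11000000
AND operation:
Net:  00001010.01101110.01000000.10000000
Network: 10.110.64.128/26


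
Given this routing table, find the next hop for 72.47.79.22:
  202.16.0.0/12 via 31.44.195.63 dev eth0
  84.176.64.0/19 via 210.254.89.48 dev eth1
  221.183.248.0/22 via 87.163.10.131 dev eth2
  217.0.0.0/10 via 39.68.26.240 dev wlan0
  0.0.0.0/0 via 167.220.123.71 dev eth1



Longest prefix match for 72.47.79.22:
  /12 202.16.0.0: no
  /19 84.176.64.0: no
  /22 221.183.248.0: no
  /10 217.0.0.0: no
  /0 0.0.0.0: MATCH
Selected: next-hop 167.220.123.71 via eth1 (matched /0)


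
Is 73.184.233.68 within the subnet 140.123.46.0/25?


Subnet network: 140.123.46.0
Test IP AND mask: 73.184.233.0
No, 73.184.233.68 is not in 140.123.46.0/25


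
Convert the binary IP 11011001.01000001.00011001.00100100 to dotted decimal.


11011001 = 217
01000001 = 65
00011001 = 25
00100100 = 36
IP: 217.65.25.36


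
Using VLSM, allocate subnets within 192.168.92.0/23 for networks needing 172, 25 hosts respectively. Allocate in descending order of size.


172 hosts -> /24 (254 usable): 192.168.92.0/24
25 hosts -> /27 (30 usable): 192.168.93.0/27
Allocation: 192.168.92.0/24 (172 hosts, 254 usable); 192.168.93.0/27 (25 hosts, 30 usable)


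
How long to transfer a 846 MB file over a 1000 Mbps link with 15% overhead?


Effective throughput = 1000 * (1 - 15/100) = 850 Mbps
File size in Mb = 846 * 8 = 6768 Mb
Time = 6768 / 850
Time = 7.9624 seconds


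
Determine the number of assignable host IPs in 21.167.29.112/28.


Host bits = 32 - 28 = 4
Total addresses = 2^4 = 16
Usable = total - 2 (network and broadcast)
Usable hosts: 14


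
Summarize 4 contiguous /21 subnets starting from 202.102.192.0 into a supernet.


Original prefix: /21
Number of subnets: 4 = 2^2
New prefix = 21 - 2 = 19
Supernet: 202.102.192.0/19


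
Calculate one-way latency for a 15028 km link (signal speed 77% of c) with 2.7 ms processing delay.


Speed = 0.77 * 3e5 km/s = 231000 km/s
Propagation delay = 15028 / 231000 = 0.0651 s = 65.0563 ms
Processing delay = 2.7 ms
Total one-way latency = 67.7563 ms


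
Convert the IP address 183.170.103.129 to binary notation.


183 = 10110111
170 = 10101010
103 = 01100111
129 = 10000001
Binary: 10110111.10101010.01100111.10000001


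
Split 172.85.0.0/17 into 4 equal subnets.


New prefix = 17 + 2 = 19
Each subnet has 8192 addresses
  172.85.0.0/19
  172.85.32.0/19
  172.85.64.0/19
  172.85.96.0/19
Subnets: 172.85.0.0/19, 172.85.32.0/19, 172.85.64.0/19, 172.85.96.0/19


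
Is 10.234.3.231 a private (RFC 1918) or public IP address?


RFC 1918 private ranges:
  10.0.0.0/8 (10.0.0.0 - 10.255.255.255)
  172.16.0.0/12 (172.16.0.0 - 172.31.255.255)
  192.168.0.0/16 (192.168.0.0 - 192.168.255.255)
Private (in 10.0.0.0/8)


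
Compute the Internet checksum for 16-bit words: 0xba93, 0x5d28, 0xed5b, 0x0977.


Sum all words (with carry folding):
+ 0xba93 = 0xba93
+ 0x5d28 = 0x17bc
+ 0xed5b = 0x0518
+ 0x0977 = 0x0e8f
One's complement: ~0x0e8f
Checksum = 0xf170


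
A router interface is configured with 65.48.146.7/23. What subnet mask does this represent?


/23 means 23 network bits, 9 host bits
Binary: 11111111111111111111111000000000
Mask: 255.255.254.0


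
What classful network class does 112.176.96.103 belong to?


First octet: 112
Binary: 01110000
0xxxxxxx -> Class A (1-126)
Class A, default mask 255.0.0.0 (/8)


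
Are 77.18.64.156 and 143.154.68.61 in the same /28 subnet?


Mask: 255.255.255.240
77.18.64.156 AND mask = 77.18.64.144
143.154.68.61 AND mask = 143.154.68.48
No, different subnets (77.18.64.144 vs 143.154.68.48)


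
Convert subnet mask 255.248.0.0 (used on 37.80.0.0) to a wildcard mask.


Subnet mask: 255.248.0.0
Wildcard = 255.255.255.255 - subnet mask
255 - 255 = 0
255 - 248 = 7
255 - 0 = 255
255 - 0 = 255
Wildcard: 0.7.255.255


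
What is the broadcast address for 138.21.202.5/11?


Network: 138.0.0.0/11
Host bits = 21
Set all host bits to 1:
Broadcast: 138.31.255.255


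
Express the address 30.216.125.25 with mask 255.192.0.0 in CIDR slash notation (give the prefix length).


Binary: 11111111.11000000.00000000.00000000
Count leading 1s
Prefix: /10


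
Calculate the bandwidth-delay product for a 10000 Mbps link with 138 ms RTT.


BDP = bandwidth * RTT
= 10000 Mbps * 138 ms
= 10000 * 1e6 * 138 / 1000 bits
= 1380000000 bits
= 172500000 bytes
= 168457.0312 KB
BDP = 1380000000 bits (172500000 bytes)


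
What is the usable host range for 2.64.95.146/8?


Network: 2.0.0.0
Broadcast: 2.255.255.255
First usable = network + 1
Last usable = broadcast - 1
Range: 2.0.0.1 to 2.255.255.254


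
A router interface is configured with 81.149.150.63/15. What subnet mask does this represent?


/15 means 15 network bits, 17 host bits
Binary: 11111111111111100000000000000000
Mask: 255.254.0.0


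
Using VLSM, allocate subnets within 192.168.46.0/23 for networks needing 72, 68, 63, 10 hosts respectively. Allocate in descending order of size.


72 hosts -> /25 (126 usable): 192.168.46.0/25
68 hosts -> /25 (126 usable): 192.168.46.128/25
63 hosts -> /25 (126 usable): 192.168.47.0/25
10 hosts -> /28 (14 usable): 192.168.47.128/28
Allocation: 192.168.46.0/25 (72 hosts, 126 usable); 192.168.46.128/25 (68 hosts, 126 usable); 192.168.47.0/25 (63 hosts, 126 usable); 192.168.47.128/28 (10 hosts, 14 usable)


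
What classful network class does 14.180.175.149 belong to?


First octet: 14
Binary: 00001110
0xxxxxxx -> Class A (1-126)
Class A, default mask 255.0.0.0 (/8)


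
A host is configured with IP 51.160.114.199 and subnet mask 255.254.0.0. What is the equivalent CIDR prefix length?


Binary: 11111111.11111110.00000000.00000000
Count leading 1s
Prefix: /15


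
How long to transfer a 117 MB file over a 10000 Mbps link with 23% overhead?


Effective throughput = 10000 * (1 - 23/100) = 7700 Mbps
File size in Mb = 117 * 8 = 936 Mb
Time = 936 / 7700
Time = 0.1216 seconds


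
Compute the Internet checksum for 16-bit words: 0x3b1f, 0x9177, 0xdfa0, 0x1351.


Sum all words (with carry folding):
+ 0x3b1f = 0x3b1f
+ 0x9177 = 0xcc96
+ 0xdfa0 = 0xac37
+ 0x1351 = 0xbf88
One's complement: ~0xbf88
Checksum = 0x4077


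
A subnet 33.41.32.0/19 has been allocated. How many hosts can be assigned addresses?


Host bits = 32 - 19 = 13
Total addresses = 2^13 = 8192
Usable = total - 2 (network and broadcast)
Usable hosts: 8190


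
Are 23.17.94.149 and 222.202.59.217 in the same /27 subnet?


Mask: 255.255.255.224
23.17.94.149 AND mask = 23.17.94.128
222.202.59.217 AND mask = 222.202.59.192
No, different subnets (23.17.94.128 vs 222.202.59.192)


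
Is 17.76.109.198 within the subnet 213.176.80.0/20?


Subnet network: 213.176.80.0
Test IP AND mask: 17.76.96.0
No, 17.76.109.198 is not in 213.176.80.0/20


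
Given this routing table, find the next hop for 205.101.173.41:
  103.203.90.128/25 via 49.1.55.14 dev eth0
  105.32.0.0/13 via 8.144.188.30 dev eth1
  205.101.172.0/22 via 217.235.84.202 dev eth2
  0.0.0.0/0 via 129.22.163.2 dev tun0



Longest prefix match for 205.101.173.41:
  /25 103.203.90.128: no
  /13 105.32.0.0: no
  /22 205.101.172.0: MATCH
  /0 0.0.0.0: MATCH
Selected: next-hop 217.235.84.202 via eth2 (matched /22)


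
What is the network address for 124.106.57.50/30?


IP:   01111100.01101010.00111001.00110010
Mask: 11111111.11111111.11111111.11111100
AND operation:
Net:  01111100.01101010.00111001.00110000
Network: 124.106.57.48/30


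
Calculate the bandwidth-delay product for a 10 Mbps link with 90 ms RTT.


BDP = bandwidth * RTT
= 10 Mbps * 90 ms
= 10 * 1e6 * 90 / 1000 bits
= 900000 bits
= 112500 bytes
= 109.8633 KB
BDP = 900000 bits (112500 bytes)


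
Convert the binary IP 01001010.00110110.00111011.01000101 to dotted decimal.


01001010 = 74
00110110 = 54
00111011 = 59
01000101 = 69
IP: 74.54.59.69


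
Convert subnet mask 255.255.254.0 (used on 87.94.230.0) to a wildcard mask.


Subnet mask: 255.255.254.0
Wildcard = 255.255.255.255 - subnet mask
255 - 255 = 0
255 - 255 = 0
255 - 254 = 1
255 - 0 = 255
Wildcard: 0.0.1.255


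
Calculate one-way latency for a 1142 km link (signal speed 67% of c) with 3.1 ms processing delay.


Speed = 0.67 * 3e5 km/s = 201000 km/s
Propagation delay = 1142 / 201000 = 0.0057 s = 5.6816 ms
Processing delay = 3.1 ms
Total one-way latency = 8.7816 ms


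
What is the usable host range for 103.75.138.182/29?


Network: 103.75.138.176
Broadcast: 103.75.138.183
First usable = network + 1
Last usable = broadcast - 1
Range: 103.75.138.177 to 103.75.138.182


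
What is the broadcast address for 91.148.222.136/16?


Network: 91.148.0.0/16
Host bits = 16
Set all host bits to 1:
Broadcast: 91.148.255.255


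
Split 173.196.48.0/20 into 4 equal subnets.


New prefix = 20 + 2 = 22
Each subnet has 1024 addresses
  173.196.48.0/22
  173.196.52.0/22
  173.196.56.0/22
  173.196.60.0/22
Subnets: 173.196.48.0/22, 173.196.52.0/22, 173.196.56.0/22, 173.196.60.0/22


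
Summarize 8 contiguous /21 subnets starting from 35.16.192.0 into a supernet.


Original prefix: /21
Number of subnets: 8 = 2^3
New prefix = 21 - 3 = 18
Supernet: 35.16.192.0/18


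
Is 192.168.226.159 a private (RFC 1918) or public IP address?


RFC 1918 private ranges:
  10.0.0.0/8 (10.0.0.0 - 10.255.255.255)
  172.16.0.0/12 (172.16.0.0 - 172.31.255.255)
  192.168.0.0/16 (192.168.0.0 - 192.168.255.255)
Private (in 192.168.0.0/16)


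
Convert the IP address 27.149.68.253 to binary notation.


27 = 00011011
149 = 10010101
68 = 01000100
253 = 11111101
Binary: 00011011.10010101.01000100.11111101


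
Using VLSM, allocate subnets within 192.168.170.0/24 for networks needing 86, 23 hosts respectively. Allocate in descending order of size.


86 hosts -> /25 (126 usable): 192.168.170.0/25
23 hosts -> /27 (30 usable): 192.168.170.128/27
Allocation: 192.168.170.0/25 (86 hosts, 126 usable); 192.168.170.128/27 (23 hosts, 30 usable)


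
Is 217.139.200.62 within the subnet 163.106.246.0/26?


Subnet network: 163.106.246.0
Test IP AND mask: 217.139.200.0
No, 217.139.200.62 is not in 163.106.246.0/26


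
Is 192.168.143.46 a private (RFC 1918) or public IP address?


RFC 1918 private ranges:
  10.0.0.0/8 (10.0.0.0 - 10.255.255.255)
  172.16.0.0/12 (172.16.0.0 - 172.31.255.255)
  192.168.0.0/16 (192.168.0.0 - 192.168.255.255)
Private (in 192.168.0.0/16)


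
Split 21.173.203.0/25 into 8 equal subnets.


New prefix = 25 + 3 = 28
Each subnet has 16 addresses
  21.173.203.0/28
  21.173.203.16/28
  21.173.203.32/28
  21.173.203.48/28
  21.173.203.64/28
  21.173.203.80/28
  21.173.203.96/28
  21.173.203.112/28
Subnets: 21.173.203.0/28, 21.173.203.16/28, 21.173.203.32/28, 21.173.203.48/28, 21.173.203.64/28, 21.173.203.80/28, 21.173.203.96/28, 21.173.203.112/28


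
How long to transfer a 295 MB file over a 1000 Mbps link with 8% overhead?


Effective throughput = 1000 * (1 - 8/100) = 920 Mbps
File size in Mb = 295 * 8 = 2360 Mb
Time = 2360 / 920
Time = 2.5652 seconds


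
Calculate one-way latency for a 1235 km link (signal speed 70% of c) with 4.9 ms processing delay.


Speed = 0.7 * 3e5 km/s = 210000 km/s
Propagation delay = 1235 / 210000 = 0.0059 s = 5.881 ms
Processing delay = 4.9 ms
Total one-way latency = 10.781 ms


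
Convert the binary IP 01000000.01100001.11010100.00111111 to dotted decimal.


01000000 = 64
01100001 = 97
11010100 = 212
00111111 = 63
IP: 64.97.212.63


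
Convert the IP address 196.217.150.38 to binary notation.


196 = 11000100
217 = 11011001
150 = 10010110
38 = 00100110
Binary: 11000100.11011001.10010110.00100110


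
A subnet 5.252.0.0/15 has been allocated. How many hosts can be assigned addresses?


Host bits = 32 - 15 = 17
Total addresses = 2^17 = 131072
Usable = total - 2 (network and broadcast)
Usable hosts: 131070


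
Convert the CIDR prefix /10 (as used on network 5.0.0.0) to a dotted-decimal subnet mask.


/10 means 10 network bits, 22 host bits
Binary: 11111111110000000000000000000000
Mask: 255.192.0.0


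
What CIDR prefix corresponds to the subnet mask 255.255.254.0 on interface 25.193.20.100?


Binary: 11111111.11111111.11111110.00000000
Count leading 1s
Prefix: /23


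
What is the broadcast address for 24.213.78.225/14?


Network: 24.212.0.0/14
Host bits = 18
Set all host bits to 1:
Broadcast: 24.215.255.255


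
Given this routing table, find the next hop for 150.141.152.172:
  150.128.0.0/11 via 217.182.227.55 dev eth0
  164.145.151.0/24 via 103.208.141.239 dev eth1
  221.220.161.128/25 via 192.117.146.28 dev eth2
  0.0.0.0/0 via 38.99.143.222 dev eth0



Longest prefix match for 150.141.152.172:
  /11 150.128.0.0: MATCH
  /24 164.145.151.0: no
  /25 221.220.161.128: no
  /0 0.0.0.0: MATCH
Selected: next-hop 217.182.227.55 via eth0 (matched /11)


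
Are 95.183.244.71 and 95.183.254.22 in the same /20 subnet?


Mask: 255.255.240.0
95.183.244.71 AND mask = 95.183.240.0
95.183.254.22 AND mask = 95.183.240.0
Yes, same subnet (95.183.240.0)


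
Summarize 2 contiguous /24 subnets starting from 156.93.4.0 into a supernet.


Original prefix: /24
Number of subnets: 2 = 2^1
New prefix = 24 - 1 = 23
Supernet: 156.93.4.0/23


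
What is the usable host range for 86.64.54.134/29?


Network: 86.64.54.128
Broadcast: 86.64.54.135
First usable = network + 1
Last usable = broadcast - 1
Range: 86.64.54.129 to 86.64.54.134


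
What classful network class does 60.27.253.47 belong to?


First octet: 60
Binary: 00111100
0xxxxxxx -> Class A (1-126)
Class A, default mask 255.0.0.0 (/8)


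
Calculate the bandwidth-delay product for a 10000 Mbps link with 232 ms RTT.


BDP = bandwidth * RTT
= 10000 Mbps * 232 ms
= 10000 * 1e6 * 232 / 1000 bits
= 2320000000 bits
= 290000000 bytes
= 283203.125 KB
BDP = 2320000000 bits (290000000 bytes)


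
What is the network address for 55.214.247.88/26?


IP:   00110111.11010110.11110111.01011000
Mask: 11111111.11111111.11111111.11000000
AND operation:
Net:  00110111.11010110.11110111.01000000
Network: 55.214.247.64/26


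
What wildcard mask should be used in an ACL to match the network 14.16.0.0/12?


Subnet mask: 255.240.0.0
Wildcard = 255.255.255.255 - subnet mask
255 - 255 = 0
255 - 240 = 15
255 - 0 = 255
255 - 0 = 255
Wildcard: 0.15.255.255


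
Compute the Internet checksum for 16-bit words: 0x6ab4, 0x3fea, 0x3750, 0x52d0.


Sum all words (with carry folding):
+ 0x6ab4 = 0x6ab4
+ 0x3fea = 0xaa9e
+ 0x3750 = 0xe1ee
+ 0x52d0 = 0x34bf
One's complement: ~0x34bf
Checksum = 0xcb40


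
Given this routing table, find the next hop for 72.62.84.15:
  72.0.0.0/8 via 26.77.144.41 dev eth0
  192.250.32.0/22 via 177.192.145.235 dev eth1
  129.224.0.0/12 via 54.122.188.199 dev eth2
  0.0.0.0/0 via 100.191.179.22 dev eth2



Longest prefix match for 72.62.84.15:
  /8 72.0.0.0: MATCH
  /22 192.250.32.0: no
  /12 129.224.0.0: no
  /0 0.0.0.0: MATCH
Selected: next-hop 26.77.144.41 via eth0 (matched /8)
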